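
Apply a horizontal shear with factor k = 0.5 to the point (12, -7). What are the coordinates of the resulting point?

Shear matrix for horizontal shear with factor k = 0.5:
[[1, 0.50], [0, 1]]
Result: (12, -7) → (8.5, -7)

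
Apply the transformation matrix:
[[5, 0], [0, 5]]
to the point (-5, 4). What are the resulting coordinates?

Matrix multiplication:
[[5, 0], [0, 5]] × [-5, 4]ᵀ
= [(5)(-5) + (0)(4), (0)(-5) + (5)(4)]ᵀ
= [-25, 20]ᵀ
Result: (-25, 20)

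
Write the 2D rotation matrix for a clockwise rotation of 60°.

Rotation matrix formula: [[cos θ, -sin θ], [sin θ, cos θ]]
A clockwise rotation by 60° is equivalent to a counterclockwise rotation by -60°.
For θ = -60°:
cos(-60°) = 1/2
sin(-60°) = -√3/2
Result: [[1/2, √3/2], [-√3/2, 1/2]]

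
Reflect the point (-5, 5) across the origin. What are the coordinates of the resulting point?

Reflection across origin: (-5, 5) → (5, -5)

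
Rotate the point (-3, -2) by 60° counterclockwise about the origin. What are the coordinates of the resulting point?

Rotation matrix for 60°: [[cos 60°, -sin 60°], [sin 60°, cos 60°]] ≈ [[0.500000, -0.866025], [0.866025, 0.500000]]
[[0.500000, -0.866025], [0.866025, 0.500000]] × [-3, -2]ᵀ ≈ [0.2321, -3.5981]ᵀ
Result: (0.2321, -3.5981)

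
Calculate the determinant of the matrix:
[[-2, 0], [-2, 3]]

For a 2×2 matrix [[a, b], [c, d]], det = ad - bc
det = (-2)(3) - (0)(-2) = -6 - 0 = -6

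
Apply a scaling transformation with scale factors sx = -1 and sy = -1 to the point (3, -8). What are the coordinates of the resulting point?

Scaling matrix:
[[-1, 0], [0, -1]]
Result: (3 × -1, -8 × -1) = (-3, 8)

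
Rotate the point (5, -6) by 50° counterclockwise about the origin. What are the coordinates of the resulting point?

Rotation matrix for 50°: [[cos 50°, -sin 50°], [sin 50°, cos 50°]] ≈ [[0.642788, -0.766044], [0.766044, 0.642788]]
[[0.642788, -0.766044], [0.766044, 0.642788]] × [5, -6]ᵀ ≈ [7.8102, -0.0265]ᵀ
Result: (7.8102, -0.0265)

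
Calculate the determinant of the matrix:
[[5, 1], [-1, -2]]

For a 2×2 matrix [[a, b], [c, d]], det = ad - bc
det = (5)(-2) - (1)(-1) = -10 - -1 = -9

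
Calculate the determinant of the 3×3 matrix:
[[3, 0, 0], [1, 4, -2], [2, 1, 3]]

Expansion along first row:
det = 3·det([[4,-2],[1,3]]) - 0·det([[1,-2],[2,3]]) + 0·det([[1,4],[2,1]])
    = 3·(4·3 - -2·1) - 0·(1·3 - -2·2) + 0·(1·1 - 4·2)
    = 3·14 - 0·7 + 0·-7
    = 42 + 0 + 0 = 42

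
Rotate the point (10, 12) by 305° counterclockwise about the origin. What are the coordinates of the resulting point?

Rotation matrix for 305°: [[cos 305°, -sin 305°], [sin 305°, cos 305°]] ≈ [[0.573576, 0.819152], [-0.819152, 0.573576]]
[[0.573576, 0.819152], [-0.819152, 0.573576]] × [10, 12]ᵀ ≈ [15.5656, -1.3086]ᵀ
Result: (15.5656, -1.3086)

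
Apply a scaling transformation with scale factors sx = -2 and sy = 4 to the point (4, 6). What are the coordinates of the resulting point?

Scaling matrix:
[[-2, 0], [0, 4]]
Result: (4 × -2, 6 × 4) = (-8, 24)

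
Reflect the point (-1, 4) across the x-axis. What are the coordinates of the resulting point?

Reflection across x-axis: (-1, 4) → (-1, -4)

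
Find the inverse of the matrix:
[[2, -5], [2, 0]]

For [[a,b],[c,d]], inverse = (1/det)·[[d,-b],[-c,a]]
det = (2)(0) - (-5)(2) = 0 - -10 = 10
Inverse = (1/10)·[[0, 5], [-2, 2]]
= [[0, 1/2], [-1/5, 1/5]]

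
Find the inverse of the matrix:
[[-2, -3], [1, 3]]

For [[a,b],[c,d]], inverse = (1/det)·[[d,-b],[-c,a]]
det = (-2)(3) - (-3)(1) = -6 - -3 = -3
Inverse = (1/-3)·[[3, 3], [-1, -2]]
= [[-1, -1], [1/3, 2/3]]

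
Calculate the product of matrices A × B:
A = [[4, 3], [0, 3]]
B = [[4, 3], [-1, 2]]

Matrix multiplication:
C[0][0] = 4×4 + 3×-1 = 13
C[0][1] = 4×3 + 3×2 = 18
C[1][0] = 0×4 + 3×-1 = -3
C[1][1] = 0×3 + 3×2 = 6
Result: [[13, 18], [-3, 6]]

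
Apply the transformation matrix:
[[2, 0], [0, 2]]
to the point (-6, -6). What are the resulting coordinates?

Matrix multiplication:
[[2, 0], [0, 2]] × [-6, -6]ᵀ
= [(2)(-6) + (0)(-6), (0)(-6) + (2)(-6)]ᵀ
= [-12, -12]ᵀ
Result: (-12, -12)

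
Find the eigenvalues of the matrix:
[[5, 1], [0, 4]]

Characteristic equation: det(A - λI) = 0
λ² - (trace)λ + (det) = 0
trace = 5 + 4 = 9, det = (5)(4) - (1)(0) = 20
λ² - (9)λ + (20) = 0
λ = (9 ± √((9)² - 4·(20))) / 2 = (9 ± √1) / 2
Solving: λ = 4, 5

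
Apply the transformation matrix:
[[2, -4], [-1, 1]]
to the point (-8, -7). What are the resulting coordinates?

Matrix multiplication:
[[2, -4], [-1, 1]] × [-8, -7]ᵀ
= [(2)(-8) + (-4)(-7), (-1)(-8) + (1)(-7)]ᵀ
= [12, 1]ᵀ
Result: (12, 1)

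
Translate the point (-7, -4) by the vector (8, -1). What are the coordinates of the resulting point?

Translation by (8, -1) (homogeneous matrix [[1, 0, 8], [0, 1, -1], [0, 0, 1]]):
x' = -7 + 8 = 1
y' = -4 + -1 = -5
Result: (1, -5)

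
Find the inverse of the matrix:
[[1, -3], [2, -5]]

For [[a,b],[c,d]], inverse = (1/det)·[[d,-b],[-c,a]]
det = (1)(-5) - (-3)(2) = -5 - -6 = 1
Inverse = [[-5, 3], [-2, 1]]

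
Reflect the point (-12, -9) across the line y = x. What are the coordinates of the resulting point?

Reflection across line y = x: (-12, -9) → (-9, -12)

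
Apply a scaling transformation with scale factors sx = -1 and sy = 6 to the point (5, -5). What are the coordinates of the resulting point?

Scaling matrix:
[[-1, 0], [0, 6]]
Result: (5 × -1, -5 × 6) = (-5, -30)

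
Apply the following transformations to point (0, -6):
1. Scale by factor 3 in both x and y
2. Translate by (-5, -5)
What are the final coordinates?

Step 1: Scale (0, -6) by 3 → (0, -18)
Step 2: Translate by (-5, -5) → (-5, -23)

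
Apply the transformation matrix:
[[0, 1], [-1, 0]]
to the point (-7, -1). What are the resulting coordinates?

Matrix multiplication:
[[0, 1], [-1, 0]] × [-7, -1]ᵀ
= [(0)(-7) + (1)(-1), (-1)(-7) + (0)(-1)]ᵀ
= [-1, 7]ᵀ
Result: (-1, 7)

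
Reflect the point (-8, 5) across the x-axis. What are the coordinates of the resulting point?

Reflection across x-axis: (-8, 5) → (-8, -5)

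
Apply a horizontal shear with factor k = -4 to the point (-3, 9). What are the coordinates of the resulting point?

Shear matrix for horizontal shear with factor k = -4:
[[1, -4], [0, 1]]
Result: (-3, 9) → (-39, 9)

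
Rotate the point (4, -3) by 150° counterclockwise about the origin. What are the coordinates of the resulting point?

Rotation matrix for 150°: [[cos 150°, -sin 150°], [sin 150°, cos 150°]] ≈ [[-0.866025, -0.500000], [0.500000, -0.866025]]
[[-0.866025, -0.500000], [0.500000, -0.866025]] × [4, -3]ᵀ ≈ [-1.9641, 4.5981]ᵀ
Result: (-1.9641, 4.5981)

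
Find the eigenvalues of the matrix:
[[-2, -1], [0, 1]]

Characteristic equation: det(A - λI) = 0
λ² - (trace)λ + (det) = 0
trace = -2 + 1 = -1, det = (-2)(1) - (-1)(0) = -2
λ² - (-1)λ + (-2) = 0
λ = (-1 ± √((-1)² - 4·(-2))) / 2 = (-1 ± √9) / 2
Solving: λ = -2, 1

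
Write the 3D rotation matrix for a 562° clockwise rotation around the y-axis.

Rotation matrix for clockwise 562° around y-axis:
A clockwise rotation by 562° is a counterclockwise rotation by -562°.
cos(-562°) = -0.9272, sin(-562°) = 0.3746
Result: [[-0.9272, 0, 0.3746], [0, 1, 0], [-0.3746, 0, -0.9272]]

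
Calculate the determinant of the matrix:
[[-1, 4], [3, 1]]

For a 2×2 matrix [[a, b], [c, d]], det = ad - bc
det = (-1)(1) - (4)(3) = -1 - 12 = -13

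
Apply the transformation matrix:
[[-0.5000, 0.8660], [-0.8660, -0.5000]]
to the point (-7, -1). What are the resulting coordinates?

Matrix multiplication:
[[-0.5000, 0.8660], [-0.8660, -0.5000]] × [-7, -1]ᵀ
= [(-0.5000)(-7) + (0.8660)(-1), (-0.8660)(-7) + (-0.5000)(-1)]ᵀ
= [2.6340, 6.5620]ᵀ
Result: (2.6340, 6.5620)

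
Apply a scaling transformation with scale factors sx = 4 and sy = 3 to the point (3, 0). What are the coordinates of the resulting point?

Scaling matrix:
[[4, 0], [0, 3]]
Result: (3 × 4, 0 × 3) = (12, 0)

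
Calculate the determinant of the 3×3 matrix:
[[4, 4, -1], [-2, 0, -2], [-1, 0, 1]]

Expansion along first row:
det = 4·det([[0,-2],[0,1]]) - 4·det([[-2,-2],[-1,1]]) + -1·det([[-2,0],[-1,0]])
    = 4·(0·1 - -2·0) - 4·(-2·1 - -2·-1) + -1·(-2·0 - 0·-1)
    = 4·0 - 4·-4 + -1·0
    = 0 + 16 + 0 = 16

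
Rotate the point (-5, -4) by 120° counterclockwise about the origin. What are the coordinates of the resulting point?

Rotation matrix for 120°: [[cos 120°, -sin 120°], [sin 120°, cos 120°]] ≈ [[-0.500000, -0.866025], [0.866025, -0.500000]]
[[-0.500000, -0.866025], [0.866025, -0.500000]] × [-5, -4]ᵀ ≈ [5.9641, -2.3301]ᵀ
Result: (5.9641, -2.3301)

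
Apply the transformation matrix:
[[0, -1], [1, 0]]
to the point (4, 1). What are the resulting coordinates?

Matrix multiplication:
[[0, -1], [1, 0]] × [4, 1]ᵀ
= [(0)(4) + (-1)(1), (1)(4) + (0)(1)]ᵀ
= [-1, 4]ᵀ
Result: (-1, 4)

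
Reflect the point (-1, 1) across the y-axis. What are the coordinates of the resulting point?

Reflection across y-axis: (-1, 1) → (1, 1)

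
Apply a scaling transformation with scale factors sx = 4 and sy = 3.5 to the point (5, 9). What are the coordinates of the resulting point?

Scaling matrix:
[[4, 0], [0, 3.50]]
Result: (5 × 4, 9 × 3.5) = (20, 31.5)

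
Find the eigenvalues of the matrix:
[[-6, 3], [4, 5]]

Characteristic equation: det(A - λI) = 0
λ² - (trace)λ + (det) = 0
trace = -6 + 5 = -1, det = (-6)(5) - (3)(4) = -42
λ² - (-1)λ + (-42) = 0
λ = (-1 ± √((-1)² - 4·(-42))) / 2 = (-1 ± √169) / 2
Solving: λ = -7, 6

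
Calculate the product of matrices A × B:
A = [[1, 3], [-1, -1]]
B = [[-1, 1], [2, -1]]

Matrix multiplication:
C[0][0] = 1×-1 + 3×2 = 5
C[0][1] = 1×1 + 3×-1 = -2
C[1][0] = -1×-1 + -1×2 = -1
C[1][1] = -1×1 + -1×-1 = 0
Result: [[5, -2], [-1, 0]]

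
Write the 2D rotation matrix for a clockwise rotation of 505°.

Rotation matrix formula: [[cos θ, -sin θ], [sin θ, cos θ]]
A clockwise rotation by 505° is equivalent to a counterclockwise rotation by -505°.
For θ = -505°:
cos(-505°) = -0.8192
sin(-505°) = -0.5736
Result: [[-0.8192, 0.5736], [-0.5736, -0.8192]]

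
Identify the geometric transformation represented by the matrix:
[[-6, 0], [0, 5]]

This matrix represents: non-uniform scaling by sx = -6, sy = 5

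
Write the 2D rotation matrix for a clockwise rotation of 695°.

Rotation matrix formula: [[cos θ, -sin θ], [sin θ, cos θ]]
A clockwise rotation by 695° is equivalent to a counterclockwise rotation by -695°.
For θ = -695°:
cos(-695°) = 0.9063
sin(-695°) = 0.4226
Result: [[0.9063, -0.4226], [0.4226, 0.9063]]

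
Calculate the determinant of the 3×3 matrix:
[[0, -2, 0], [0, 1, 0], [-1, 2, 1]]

Expansion along first row:
det = 0·det([[1,0],[2,1]]) - -2·det([[0,0],[-1,1]]) + 0·det([[0,1],[-1,2]])
    = 0·(1·1 - 0·2) - -2·(0·1 - 0·-1) + 0·(0·2 - 1·-1)
    = 0·1 - -2·0 + 0·1
    = 0 + 0 + 0 = 0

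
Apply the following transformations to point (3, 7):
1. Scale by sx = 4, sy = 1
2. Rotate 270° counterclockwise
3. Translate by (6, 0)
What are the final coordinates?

Step 1: Scale → (12, 7)
Step 2: Rotate 270° → (7, -12)
Step 3: Translate → (13, -12)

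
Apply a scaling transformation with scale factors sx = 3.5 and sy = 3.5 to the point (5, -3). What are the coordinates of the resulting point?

Scaling matrix:
[[3.50, 0], [0, 3.50]]
Result: (5 × 3.5, -3 × 3.5) = (17.5, -10.5)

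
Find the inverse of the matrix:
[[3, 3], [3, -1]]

For [[a,b],[c,d]], inverse = (1/det)·[[d,-b],[-c,a]]
det = (3)(-1) - (3)(3) = -3 - 9 = -12
Inverse = (1/-12)·[[-1, -3], [-3, 3]]
= [[1/12, 1/4], [1/4, -1/4]]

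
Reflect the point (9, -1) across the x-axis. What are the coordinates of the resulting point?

Reflection across x-axis: (9, -1) → (9, 1)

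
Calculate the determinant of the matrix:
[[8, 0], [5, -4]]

For a 2×2 matrix [[a, b], [c, d]], det = ad - bc
det = (8)(-4) - (0)(5) = -32 - 0 = -32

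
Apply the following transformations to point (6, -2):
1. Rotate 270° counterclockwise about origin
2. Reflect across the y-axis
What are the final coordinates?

Step 1: Rotate 270° → (-2, -6)
Step 2: Reflect across y-axis → (2, -6)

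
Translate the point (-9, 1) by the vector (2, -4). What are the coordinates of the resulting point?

Translation by (2, -4) (homogeneous matrix [[1, 0, 2], [0, 1, -4], [0, 0, 1]]):
x' = -9 + 2 = -7
y' = 1 + -4 = -3
Result: (-7, -3)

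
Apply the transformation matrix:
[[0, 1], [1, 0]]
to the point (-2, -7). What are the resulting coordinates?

Matrix multiplication:
[[0, 1], [1, 0]] × [-2, -7]ᵀ
= [(0)(-2) + (1)(-7), (1)(-2) + (0)(-7)]ᵀ
= [-7, -2]ᵀ
Result: (-7, -2)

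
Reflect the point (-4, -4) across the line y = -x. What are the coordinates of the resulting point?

Reflection across line y = -x: (-4, -4) → (4, 4)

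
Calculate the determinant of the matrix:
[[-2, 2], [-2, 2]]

For a 2×2 matrix [[a, b], [c, d]], det = ad - bc
det = (-2)(2) - (2)(-2) = -4 - -4 = 0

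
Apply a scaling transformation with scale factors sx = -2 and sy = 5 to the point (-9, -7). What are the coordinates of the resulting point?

Scaling matrix:
[[-2, 0], [0, 5]]
Result: (-9 × -2, -7 × 5) = (18, -35)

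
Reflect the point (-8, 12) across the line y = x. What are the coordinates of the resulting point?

Reflection across line y = x: (-8, 12) → (12, -8)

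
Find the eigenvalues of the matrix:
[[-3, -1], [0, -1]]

Characteristic equation: det(A - λI) = 0
λ² - (trace)λ + (det) = 0
trace = -3 + -1 = -4, det = (-3)(-1) - (-1)(0) = 3
λ² - (-4)λ + (3) = 0
λ = (-4 ± √((-4)² - 4·(3))) / 2 = (-4 ± √4) / 2
Solving: λ = -3, -1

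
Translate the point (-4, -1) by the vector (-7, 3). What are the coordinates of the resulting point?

Translation by (-7, 3) (homogeneous matrix [[1, 0, -7], [0, 1, 3], [0, 0, 1]]):
x' = -4 + -7 = -11
y' = -1 + 3 = 2
Result: (-11, 2)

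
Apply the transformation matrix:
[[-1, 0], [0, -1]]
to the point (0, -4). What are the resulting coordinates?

Matrix multiplication:
[[-1, 0], [0, -1]] × [0, -4]ᵀ
= [(-1)(0) + (0)(-4), (0)(0) + (-1)(-4)]ᵀ
= [0, 4]ᵀ
Result: (0, 4)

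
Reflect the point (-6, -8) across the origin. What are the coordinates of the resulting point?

Reflection across origin: (-6, -8) → (6, 8)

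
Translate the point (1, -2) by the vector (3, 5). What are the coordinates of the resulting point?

Translation by (3, 5) (homogeneous matrix [[1, 0, 3], [0, 1, 5], [0, 0, 1]]):
x' = 1 + 3 = 4
y' = -2 + 5 = 3
Result: (4, 3)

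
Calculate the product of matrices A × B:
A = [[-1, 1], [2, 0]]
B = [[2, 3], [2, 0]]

Matrix multiplication:
C[0][0] = -1×2 + 1×2 = 0
C[0][1] = -1×3 + 1×0 = -3
C[1][0] = 2×2 + 0×2 = 4
C[1][1] = 2×3 + 0×0 = 6
Result: [[0, -3], [4, 6]]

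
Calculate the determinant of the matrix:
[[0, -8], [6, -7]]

For a 2×2 matrix [[a, b], [c, d]], det = ad - bc
det = (0)(-7) - (-8)(6) = 0 - -48 = 48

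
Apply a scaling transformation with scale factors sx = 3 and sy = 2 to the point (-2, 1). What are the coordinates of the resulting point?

Scaling matrix:
[[3, 0], [0, 2]]
Result: (-2 × 3, 1 × 2) = (-6, 2)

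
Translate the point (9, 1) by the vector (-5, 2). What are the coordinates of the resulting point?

Translation by (-5, 2) (homogeneous matrix [[1, 0, -5], [0, 1, 2], [0, 0, 1]]):
x' = 9 + -5 = 4
y' = 1 + 2 = 3
Result: (4, 3)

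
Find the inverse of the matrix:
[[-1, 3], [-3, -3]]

For [[a,b],[c,d]], inverse = (1/det)·[[d,-b],[-c,a]]
det = (-1)(-3) - (3)(-3) = 3 - -9 = 12
Inverse = (1/12)·[[-3, -3], [3, -1]]
= [[-1/4, -1/4], [1/4, -1/12]]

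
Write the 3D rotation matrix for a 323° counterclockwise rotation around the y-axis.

Rotation matrix for counterclockwise 323° around y-axis:
cos(323°) = 0.7986, sin(323°) = -0.6018
Result: [[0.7986, 0, -0.6018], [0, 1, 0], [0.6018, 0, 0.7986]]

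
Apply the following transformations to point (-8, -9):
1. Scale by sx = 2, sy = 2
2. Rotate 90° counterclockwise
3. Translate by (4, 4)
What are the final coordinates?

Step 1: Scale → (-16, -18)
Step 2: Rotate 90° → (18, -16)
Step 3: Translate → (22, -12)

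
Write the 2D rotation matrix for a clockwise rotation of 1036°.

Rotation matrix formula: [[cos θ, -sin θ], [sin θ, cos θ]]
A clockwise rotation by 1036° is equivalent to a counterclockwise rotation by -1036°.
For θ = -1036°:
cos(-1036°) = 0.7193
sin(-1036°) = 0.6947
Result: [[0.7193, -0.6947], [0.6947, 0.7193]]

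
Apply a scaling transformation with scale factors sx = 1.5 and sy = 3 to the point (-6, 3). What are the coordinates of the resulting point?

Scaling matrix:
[[1.50, 0], [0, 3]]
Result: (-6 × 1.5, 3 × 3) = (-9, 9)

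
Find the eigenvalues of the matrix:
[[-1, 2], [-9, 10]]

Characteristic equation: det(A - λI) = 0
λ² - (trace)λ + (det) = 0
trace = -1 + 10 = 9, det = (-1)(10) - (2)(-9) = 8
λ² - (9)λ + (8) = 0
λ = (9 ± √((9)² - 4·(8))) / 2 = (9 ± √49) / 2
Solving: λ = 1, 8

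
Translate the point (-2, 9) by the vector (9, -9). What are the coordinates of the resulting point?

Translation by (9, -9) (homogeneous matrix [[1, 0, 9], [0, 1, -9], [0, 0, 1]]):
x' = -2 + 9 = 7
y' = 9 + -9 = 0
Result: (7, 0)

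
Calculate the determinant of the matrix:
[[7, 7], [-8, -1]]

For a 2×2 matrix [[a, b], [c, d]], det = ad - bc
det = (7)(-1) - (7)(-8) = -7 - -56 = 49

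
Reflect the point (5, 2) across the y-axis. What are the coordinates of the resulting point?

Reflection across y-axis: (5, 2) → (-5, 2)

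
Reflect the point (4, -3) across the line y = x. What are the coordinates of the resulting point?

Reflection across line y = x: (4, -3) → (-3, 4)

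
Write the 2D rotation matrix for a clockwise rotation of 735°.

Rotation matrix formula: [[cos θ, -sin θ], [sin θ, cos θ]]
A clockwise rotation by 735° is equivalent to a counterclockwise rotation by -735°.
For θ = -735°:
cos(-735°) = 0.9659
sin(-735°) = -0.2588
Result: [[0.9659, 0.2588], [-0.2588, 0.9659]]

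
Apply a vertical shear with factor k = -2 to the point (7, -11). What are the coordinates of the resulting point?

Shear matrix for vertical shear with factor k = -2:
[[1, 0], [-2, 1]]
Result: (7, -11) → (7, -25)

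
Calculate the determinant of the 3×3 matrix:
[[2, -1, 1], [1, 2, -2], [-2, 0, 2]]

Expansion along first row:
det = 2·det([[2,-2],[0,2]]) - -1·det([[1,-2],[-2,2]]) + 1·det([[1,2],[-2,0]])
    = 2·(2·2 - -2·0) - -1·(1·2 - -2·-2) + 1·(1·0 - 2·-2)
    = 2·4 - -1·-2 + 1·4
    = 8 + -2 + 4 = 10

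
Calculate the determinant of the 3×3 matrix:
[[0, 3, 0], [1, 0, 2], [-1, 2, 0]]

Expansion along first row:
det = 0·det([[0,2],[2,0]]) - 3·det([[1,2],[-1,0]]) + 0·det([[1,0],[-1,2]])
    = 0·(0·0 - 2·2) - 3·(1·0 - 2·-1) + 0·(1·2 - 0·-1)
    = 0·-4 - 3·2 + 0·2
    = 0 + -6 + 0 = -6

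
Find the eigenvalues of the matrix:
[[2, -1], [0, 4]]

Characteristic equation: det(A - λI) = 0
λ² - (trace)λ + (det) = 0
trace = 2 + 4 = 6, det = (2)(4) - (-1)(0) = 8
λ² - (6)λ + (8) = 0
λ = (6 ± √((6)² - 4·(8))) / 2 = (6 ± √4) / 2
Solving: λ = 2, 4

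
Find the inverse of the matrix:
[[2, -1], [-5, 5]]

For [[a,b],[c,d]], inverse = (1/det)·[[d,-b],[-c,a]]
det = (2)(5) - (-1)(-5) = 10 - 5 = 5
Inverse = (1/5)·[[5, 1], [5, 2]]
= [[1, 1/5], [1, 2/5]]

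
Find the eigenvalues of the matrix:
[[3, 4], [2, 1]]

Characteristic equation: det(A - λI) = 0
λ² - (trace)λ + (det) = 0
trace = 3 + 1 = 4, det = (3)(1) - (4)(2) = -5
λ² - (4)λ + (-5) = 0
λ = (4 ± √((4)² - 4·(-5))) / 2 = (4 ± √36) / 2
Solving: λ = -1, 5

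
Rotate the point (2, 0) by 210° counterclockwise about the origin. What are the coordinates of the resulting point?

Rotation matrix for 210°: [[cos 210°, -sin 210°], [sin 210°, cos 210°]] ≈ [[-0.866025, 0.500000], [-0.500000, -0.866025]]
[[-0.866025, 0.500000], [-0.500000, -0.866025]] × [2, 0]ᵀ ≈ [-1.7321, -1]ᵀ
Result: (-1.7321, -1)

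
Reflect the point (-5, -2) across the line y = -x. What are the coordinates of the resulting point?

Reflection across line y = -x: (-5, -2) → (2, 5)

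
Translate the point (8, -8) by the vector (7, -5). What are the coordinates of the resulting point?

Translation by (7, -5) (homogeneous matrix [[1, 0, 7], [0, 1, -5], [0, 0, 1]]):
x' = 8 + 7 = 15
y' = -8 + -5 = -13
Result: (15, -13)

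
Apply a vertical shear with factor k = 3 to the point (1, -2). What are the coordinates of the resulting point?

Shear matrix for vertical shear with factor k = 3:
[[1, 0], [3, 1]]
Result: (1, -2) → (1, 1)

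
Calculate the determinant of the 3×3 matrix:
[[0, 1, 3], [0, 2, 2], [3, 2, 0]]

Expansion along first row:
det = 0·det([[2,2],[2,0]]) - 1·det([[0,2],[3,0]]) + 3·det([[0,2],[3,2]])
    = 0·(2·0 - 2·2) - 1·(0·0 - 2·3) + 3·(0·2 - 2·3)
    = 0·-4 - 1·-6 + 3·-6
    = 0 + 6 + -18 = -12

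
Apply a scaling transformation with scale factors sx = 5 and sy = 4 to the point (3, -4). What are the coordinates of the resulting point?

Scaling matrix:
[[5, 0], [0, 4]]
Result: (3 × 5, -4 × 4) = (15, -16)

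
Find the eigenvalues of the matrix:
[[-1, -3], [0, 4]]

Characteristic equation: det(A - λI) = 0
λ² - (trace)λ + (det) = 0
trace = -1 + 4 = 3, det = (-1)(4) - (-3)(0) = -4
λ² - (3)λ + (-4) = 0
λ = (3 ± √((3)² - 4·(-4))) / 2 = (3 ± √25) / 2
Solving: λ = -1, 4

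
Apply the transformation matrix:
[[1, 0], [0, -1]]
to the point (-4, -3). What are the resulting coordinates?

Matrix multiplication:
[[1, 0], [0, -1]] × [-4, -3]ᵀ
= [(1)(-4) + (0)(-3), (0)(-4) + (-1)(-3)]ᵀ
= [-4, 3]ᵀ
Result: (-4, 3)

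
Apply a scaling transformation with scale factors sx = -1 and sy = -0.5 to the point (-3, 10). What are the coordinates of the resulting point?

Scaling matrix:
[[-1, 0], [0, -0.50]]
Result: (-3 × -1, 10 × -0.5) = (3, -5)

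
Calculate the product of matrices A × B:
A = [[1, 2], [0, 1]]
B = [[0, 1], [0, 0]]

Matrix multiplication:
C[0][0] = 1×0 + 2×0 = 0
C[0][1] = 1×1 + 2×0 = 1
C[1][0] = 0×0 + 1×0 = 0
C[1][1] = 0×1 + 1×0 = 0
Result: [[0, 1], [0, 0]]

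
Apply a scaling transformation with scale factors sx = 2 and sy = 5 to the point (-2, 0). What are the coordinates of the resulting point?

Scaling matrix:
[[2, 0], [0, 5]]
Result: (-2 × 2, 0 × 5) = (-4, 0)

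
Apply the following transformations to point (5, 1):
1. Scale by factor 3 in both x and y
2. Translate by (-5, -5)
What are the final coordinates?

Step 1: Scale (5, 1) by 3 → (15, 3)
Step 2: Translate by (-5, -5) → (10, -2)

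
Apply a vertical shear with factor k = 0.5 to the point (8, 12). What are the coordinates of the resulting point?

Shear matrix for vertical shear with factor k = 0.5:
[[1, 0], [0.50, 1]]
Result: (8, 12) → (8, 16)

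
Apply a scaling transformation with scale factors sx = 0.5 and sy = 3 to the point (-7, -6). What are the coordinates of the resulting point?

Scaling matrix:
[[0.50, 0], [0, 3]]
Result: (-7 × 0.5, -6 × 3) = (-3.5, -18)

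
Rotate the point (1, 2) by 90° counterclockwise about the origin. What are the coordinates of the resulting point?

Rotation matrix for 90°: [[cos 90°, -sin 90°], [sin 90°, cos 90°]] = [[0, -1], [1, 0]]
[[0, -1], [1, 0]] × [1, 2]ᵀ = [-2, 1]ᵀ
Result: (-2, 1)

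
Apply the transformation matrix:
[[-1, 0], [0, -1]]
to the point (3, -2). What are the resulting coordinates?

Matrix multiplication:
[[-1, 0], [0, -1]] × [3, -2]ᵀ
= [(-1)(3) + (0)(-2), (0)(3) + (-1)(-2)]ᵀ
= [-3, 2]ᵀ
Result: (-3, 2)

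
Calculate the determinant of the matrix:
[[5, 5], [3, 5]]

For a 2×2 matrix [[a, b], [c, d]], det = ad - bc
det = (5)(5) - (5)(3) = 25 - 15 = 10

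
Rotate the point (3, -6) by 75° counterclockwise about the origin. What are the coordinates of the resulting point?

Rotation matrix for 75°: [[cos 75°, -sin 75°], [sin 75°, cos 75°]] ≈ [[0.258819, -0.965926], [0.965926, 0.258819]]
[[0.258819, -0.965926], [0.965926, 0.258819]] × [3, -6]ᵀ ≈ [6.5720, 1.3449]ᵀ
Result: (6.5720, 1.3449)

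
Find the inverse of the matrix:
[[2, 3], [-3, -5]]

For [[a,b],[c,d]], inverse = (1/det)·[[d,-b],[-c,a]]
det = (2)(-5) - (3)(-3) = -10 - -9 = -1
Inverse = (1/-1)·[[-5, -3], [3, 2]]
= [[5, 3], [-3, -2]]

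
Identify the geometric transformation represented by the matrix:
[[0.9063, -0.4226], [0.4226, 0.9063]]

This matrix represents: rotation by 25° counterclockwise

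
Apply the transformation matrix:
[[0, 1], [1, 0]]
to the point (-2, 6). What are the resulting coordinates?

Matrix multiplication:
[[0, 1], [1, 0]] × [-2, 6]ᵀ
= [(0)(-2) + (1)(6), (1)(-2) + (0)(6)]ᵀ
= [6, -2]ᵀ
Result: (6, -2)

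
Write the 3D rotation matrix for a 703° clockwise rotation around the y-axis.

Rotation matrix for clockwise 703° around y-axis:
A clockwise rotation by 703° is a counterclockwise rotation by -703°.
cos(-703°) = 0.9563, sin(-703°) = 0.2924
Result: [[0.9563, 0, 0.2924], [0, 1, 0], [-0.2924, 0, 0.9563]]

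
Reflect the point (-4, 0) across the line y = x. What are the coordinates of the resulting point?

Reflection across line y = x: (-4, 0) → (0, -4)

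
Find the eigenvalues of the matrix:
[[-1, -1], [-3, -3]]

Characteristic equation: det(A - λI) = 0
λ² - (trace)λ + (det) = 0
trace = -1 + -3 = -4, det = (-1)(-3) - (-1)(-3) = 0
λ² - (-4)λ + (0) = 0
λ = (-4 ± √((-4)² - 4·(0))) / 2 = (-4 ± √16) / 2
Solving: λ = -4, 0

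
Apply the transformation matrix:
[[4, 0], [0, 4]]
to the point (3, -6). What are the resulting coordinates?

Matrix multiplication:
[[4, 0], [0, 4]] × [3, -6]ᵀ
= [(4)(3) + (0)(-6), (0)(3) + (4)(-6)]ᵀ
= [12, -24]ᵀ
Result: (12, -24)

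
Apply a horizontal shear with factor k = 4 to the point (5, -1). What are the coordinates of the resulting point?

Shear matrix for horizontal shear with factor k = 4:
[[1, 4], [0, 1]]
Result: (5, -1) → (1, -1)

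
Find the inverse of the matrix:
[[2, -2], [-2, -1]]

For [[a,b],[c,d]], inverse = (1/det)·[[d,-b],[-c,a]]
det = (2)(-1) - (-2)(-2) = -2 - 4 = -6
Inverse = (1/-6)·[[-1, 2], [2, 2]]
= [[1/6, -1/3], [-1/3, -1/3]]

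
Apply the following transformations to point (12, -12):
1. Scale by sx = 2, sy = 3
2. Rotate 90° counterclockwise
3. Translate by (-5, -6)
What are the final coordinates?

Step 1: Scale → (24, -36)
Step 2: Rotate 90° → (36, 24)
Step 3: Translate → (31, 18)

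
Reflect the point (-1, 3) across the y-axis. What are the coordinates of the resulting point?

Reflection across y-axis: (-1, 3) → (1, 3)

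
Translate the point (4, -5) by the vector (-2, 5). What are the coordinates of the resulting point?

Translation by (-2, 5) (homogeneous matrix [[1, 0, -2], [0, 1, 5], [0, 0, 1]]):
x' = 4 + -2 = 2
y' = -5 + 5 = 0
Result: (2, 0)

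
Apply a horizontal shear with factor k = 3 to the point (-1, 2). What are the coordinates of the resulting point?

Shear matrix for horizontal shear with factor k = 3:
[[1, 3], [0, 1]]
Result: (-1, 2) → (5, 2)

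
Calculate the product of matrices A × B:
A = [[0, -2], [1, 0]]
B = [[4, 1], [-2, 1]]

Matrix multiplication:
C[0][0] = 0×4 + -2×-2 = 4
C[0][1] = 0×1 + -2×1 = -2
C[1][0] = 1×4 + 0×-2 = 4
C[1][1] = 1×1 + 0×1 = 1
Result: [[4, -2], [4, 1]]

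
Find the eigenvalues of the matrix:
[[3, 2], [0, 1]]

Characteristic equation: det(A - λI) = 0
λ² - (trace)λ + (det) = 0
trace = 3 + 1 = 4, det = (3)(1) - (2)(0) = 3
λ² - (4)λ + (3) = 0
λ = (4 ± √((4)² - 4·(3))) / 2 = (4 ± √4) / 2
Solving: λ = 1, 3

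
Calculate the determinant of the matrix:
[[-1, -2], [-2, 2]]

For a 2×2 matrix [[a, b], [c, d]], det = ad - bc
det = (-1)(2) - (-2)(-2) = -2 - 4 = -6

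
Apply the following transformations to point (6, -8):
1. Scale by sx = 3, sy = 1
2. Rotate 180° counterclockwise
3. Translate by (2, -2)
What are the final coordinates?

Step 1: Scale → (18, -8)
Step 2: Rotate 180° → (-18, 8)
Step 3: Translate → (-16, 6)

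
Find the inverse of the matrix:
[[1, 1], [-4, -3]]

For [[a,b],[c,d]], inverse = (1/det)·[[d,-b],[-c,a]]
det = (1)(-3) - (1)(-4) = -3 - -4 = 1
Inverse = [[-3, -1], [4, 1]]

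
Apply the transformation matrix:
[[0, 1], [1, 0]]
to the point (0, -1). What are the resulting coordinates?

Matrix multiplication:
[[0, 1], [1, 0]] × [0, -1]ᵀ
= [(0)(0) + (1)(-1), (1)(0) + (0)(-1)]ᵀ
= [-1, 0]ᵀ
Result: (-1, 0)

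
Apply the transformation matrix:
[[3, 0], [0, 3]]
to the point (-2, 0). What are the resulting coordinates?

Matrix multiplication:
[[3, 0], [0, 3]] × [-2, 0]ᵀ
= [(3)(-2) + (0)(0), (0)(-2) + (3)(0)]ᵀ
= [-6, 0]ᵀ
Result: (-6, 0)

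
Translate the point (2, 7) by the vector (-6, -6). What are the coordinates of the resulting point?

Translation by (-6, -6) (homogeneous matrix [[1, 0, -6], [0, 1, -6], [0, 0, 1]]):
x' = 2 + -6 = -4
y' = 7 + -6 = 1
Result: (-4, 1)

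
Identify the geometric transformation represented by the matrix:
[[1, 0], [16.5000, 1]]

This matrix represents: vertical shear with factor 16.5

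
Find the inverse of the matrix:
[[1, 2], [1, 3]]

For [[a,b],[c,d]], inverse = (1/det)·[[d,-b],[-c,a]]
det = (1)(3) - (2)(1) = 3 - 2 = 1
Inverse = [[3, -2], [-1, 1]]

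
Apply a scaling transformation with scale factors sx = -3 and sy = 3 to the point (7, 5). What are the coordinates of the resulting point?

Scaling matrix:
[[-3, 0], [0, 3]]
Result: (7 × -3, 5 × 3) = (-21, 15)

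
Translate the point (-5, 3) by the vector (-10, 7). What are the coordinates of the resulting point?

Translation by (-10, 7) (homogeneous matrix [[1, 0, -10], [0, 1, 7], [0, 0, 1]]):
x' = -5 + -10 = -15
y' = 3 + 7 = 10
Result: (-15, 10)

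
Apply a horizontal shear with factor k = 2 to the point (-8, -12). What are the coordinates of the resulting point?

Shear matrix for horizontal shear with factor k = 2:
[[1, 2], [0, 1]]
Result: (-8, -12) → (-32, -12)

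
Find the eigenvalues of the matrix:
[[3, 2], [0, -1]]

Characteristic equation: det(A - λI) = 0
λ² - (trace)λ + (det) = 0
trace = 3 + -1 = 2, det = (3)(-1) - (2)(0) = -3
λ² - (2)λ + (-3) = 0
λ = (2 ± √((2)² - 4·(-3))) / 2 = (2 ± √16) / 2
Solving: λ = -1, 3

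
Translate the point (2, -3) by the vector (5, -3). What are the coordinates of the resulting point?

Translation by (5, -3) (homogeneous matrix [[1, 0, 5], [0, 1, -3], [0, 0, 1]]):
x' = 2 + 5 = 7
y' = -3 + -3 = -6
Result: (7, -6)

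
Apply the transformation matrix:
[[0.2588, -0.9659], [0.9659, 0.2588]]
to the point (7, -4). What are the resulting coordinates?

Matrix multiplication:
[[0.2588, -0.9659], [0.9659, 0.2588]] × [7, -4]ᵀ
= [(0.2588)(7) + (-0.9659)(-4), (0.9659)(7) + (0.2588)(-4)]ᵀ
= [5.6752, 5.7261]ᵀ
Result: (5.6752, 5.7261)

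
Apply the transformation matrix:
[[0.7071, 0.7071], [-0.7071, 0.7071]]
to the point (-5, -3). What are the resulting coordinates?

Matrix multiplication:
[[0.7071, 0.7071], [-0.7071, 0.7071]] × [-5, -3]ᵀ
= [(0.7071)(-5) + (0.7071)(-3), (-0.7071)(-5) + (0.7071)(-3)]ᵀ
= [-5.6568, 1.4142]ᵀ
Result: (-5.6568, 1.4142)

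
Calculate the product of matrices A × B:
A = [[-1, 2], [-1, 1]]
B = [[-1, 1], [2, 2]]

Matrix multiplication:
C[0][0] = -1×-1 + 2×2 = 5
C[0][1] = -1×1 + 2×2 = 3
C[1][0] = -1×-1 + 1×2 = 3
C[1][1] = -1×1 + 1×2 = 1
Result: [[5, 3], [3, 1]]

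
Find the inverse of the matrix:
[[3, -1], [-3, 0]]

For [[a,b],[c,d]], inverse = (1/det)·[[d,-b],[-c,a]]
det = (3)(0) - (-1)(-3) = 0 - 3 = -3
Inverse = (1/-3)·[[0, 1], [3, 3]]
= [[0, -1/3], [-1, -1]]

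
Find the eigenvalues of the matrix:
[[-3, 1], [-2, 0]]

Characteristic equation: det(A - λI) = 0
λ² - (trace)λ + (det) = 0
trace = -3 + 0 = -3, det = (-3)(0) - (1)(-2) = 2
λ² - (-3)λ + (2) = 0
λ = (-3 ± √((-3)² - 4·(2))) / 2 = (-3 ± √1) / 2
Solving: λ = -2, -1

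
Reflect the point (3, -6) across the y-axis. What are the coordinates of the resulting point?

Reflection across y-axis: (3, -6) → (-3, -6)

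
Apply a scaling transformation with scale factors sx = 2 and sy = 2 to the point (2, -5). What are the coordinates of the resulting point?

Scaling matrix:
[[2, 0], [0, 2]]
Result: (2 × 2, -5 × 2) = (4, -10)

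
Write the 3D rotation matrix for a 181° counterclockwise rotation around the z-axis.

Rotation matrix for counterclockwise 181° around z-axis:
cos(181°) = -0.9998, sin(181°) = -0.0175
Result: [[-0.9998, 0.0175, 0], [-0.0175, -0.9998, 0], [0, 0, 1]]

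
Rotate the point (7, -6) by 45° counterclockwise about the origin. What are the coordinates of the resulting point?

Rotation matrix for 45°: [[cos 45°, -sin 45°], [sin 45°, cos 45°]] ≈ [[0.707107, -0.707107], [0.707107, 0.707107]]
[[0.707107, -0.707107], [0.707107, 0.707107]] × [7, -6]ᵀ ≈ [9.1924, 0.7071]ᵀ
Result: (9.1924, 0.7071)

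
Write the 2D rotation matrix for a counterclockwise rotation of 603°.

Rotation matrix formula: [[cos θ, -sin θ], [sin θ, cos θ]]
For θ = 603°:
cos(603°) = -0.4540
sin(603°) = -0.8910
Result: [[-0.4540, 0.8910], [-0.8910, -0.4540]]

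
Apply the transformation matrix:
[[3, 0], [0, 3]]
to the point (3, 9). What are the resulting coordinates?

Matrix multiplication:
[[3, 0], [0, 3]] × [3, 9]ᵀ
= [(3)(3) + (0)(9), (0)(3) + (3)(9)]ᵀ
= [9, 27]ᵀ
Result: (9, 27)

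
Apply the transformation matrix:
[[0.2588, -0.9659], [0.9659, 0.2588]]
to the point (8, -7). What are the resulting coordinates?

Matrix multiplication:
[[0.2588, -0.9659], [0.9659, 0.2588]] × [8, -7]ᵀ
= [(0.2588)(8) + (-0.9659)(-7), (0.9659)(8) + (0.2588)(-7)]ᵀ
= [8.8317, 5.9156]ᵀ
Result: (8.8317, 5.9156)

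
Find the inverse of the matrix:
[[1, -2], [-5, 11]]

For [[a,b],[c,d]], inverse = (1/det)·[[d,-b],[-c,a]]
det = (1)(11) - (-2)(-5) = 11 - 10 = 1
Inverse = [[11, 2], [5, 1]]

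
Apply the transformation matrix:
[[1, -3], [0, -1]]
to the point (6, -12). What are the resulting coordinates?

Matrix multiplication:
[[1, -3], [0, -1]] × [6, -12]ᵀ
= [(1)(6) + (-3)(-12), (0)(6) + (-1)(-12)]ᵀ
= [42, 12]ᵀ
Result: (42, 12)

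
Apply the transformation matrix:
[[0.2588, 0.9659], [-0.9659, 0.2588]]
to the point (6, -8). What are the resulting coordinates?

Matrix multiplication:
[[0.2588, 0.9659], [-0.9659, 0.2588]] × [6, -8]ᵀ
= [(0.2588)(6) + (0.9659)(-8), (-0.9659)(6) + (0.2588)(-8)]ᵀ
= [-6.1744, -7.8658]ᵀ
Result: (-6.1744, -7.8658)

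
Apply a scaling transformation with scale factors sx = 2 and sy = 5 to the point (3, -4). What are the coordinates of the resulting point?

Scaling matrix:
[[2, 0], [0, 5]]
Result: (3 × 2, -4 × 5) = (6, -20)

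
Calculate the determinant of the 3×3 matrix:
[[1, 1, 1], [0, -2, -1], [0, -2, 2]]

Expansion along first row:
det = 1·det([[-2,-1],[-2,2]]) - 1·det([[0,-1],[0,2]]) + 1·det([[0,-2],[0,-2]])
    = 1·(-2·2 - -1·-2) - 1·(0·2 - -1·0) + 1·(0·-2 - -2·0)
    = 1·-6 - 1·0 + 1·0
    = -6 + 0 + 0 = -6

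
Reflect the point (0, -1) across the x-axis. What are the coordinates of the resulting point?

Reflection across x-axis: (0, -1) → (0, 1)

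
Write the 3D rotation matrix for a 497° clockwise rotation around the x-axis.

Rotation matrix for clockwise 497° around x-axis:
A clockwise rotation by 497° is a counterclockwise rotation by -497°.
cos(-497°) = -0.7314, sin(-497°) = -0.6820
Result: [[1, 0, 0], [0, -0.7314, 0.6820], [0, -0.6820, -0.7314]]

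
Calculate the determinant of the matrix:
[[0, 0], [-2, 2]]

For a 2×2 matrix [[a, b], [c, d]], det = ad - bc
det = (0)(2) - (0)(-2) = 0 - 0 = 0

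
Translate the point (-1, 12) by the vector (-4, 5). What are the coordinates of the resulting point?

Translation by (-4, 5) (homogeneous matrix [[1, 0, -4], [0, 1, 5], [0, 0, 1]]):
x' = -1 + -4 = -5
y' = 12 + 5 = 17
Result: (-5, 17)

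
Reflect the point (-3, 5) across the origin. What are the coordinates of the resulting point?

Reflection across origin: (-3, 5) → (3, -5)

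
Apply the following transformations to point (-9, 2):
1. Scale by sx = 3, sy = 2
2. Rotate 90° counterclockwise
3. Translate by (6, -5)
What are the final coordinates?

Step 1: Scale → (-27, 4)
Step 2: Rotate 90° → (-4, -27)
Step 3: Translate → (2, -32)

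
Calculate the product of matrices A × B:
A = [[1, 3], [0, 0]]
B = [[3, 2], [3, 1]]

Matrix multiplication:
C[0][0] = 1×3 + 3×3 = 12
C[0][1] = 1×2 + 3×1 = 5
C[1][0] = 0×3 + 0×3 = 0
C[1][1] = 0×2 + 0×1 = 0
Result: [[12, 5], [0, 0]]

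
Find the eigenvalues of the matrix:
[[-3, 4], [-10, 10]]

Characteristic equation: det(A - λI) = 0
λ² - (trace)λ + (det) = 0
trace = -3 + 10 = 7, det = (-3)(10) - (4)(-10) = 10
λ² - (7)λ + (10) = 0
λ = (7 ± √((7)² - 4·(10))) / 2 = (7 ± √9) / 2
Solving: λ = 2, 5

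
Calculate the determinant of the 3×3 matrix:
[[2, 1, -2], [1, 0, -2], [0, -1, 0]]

Expansion along first row:
det = 2·det([[0,-2],[-1,0]]) - 1·det([[1,-2],[0,0]]) + -2·det([[1,0],[0,-1]])
    = 2·(0·0 - -2·-1) - 1·(1·0 - -2·0) + -2·(1·-1 - 0·0)
    = 2·-2 - 1·0 + -2·-1
    = -4 + 0 + 2 = -2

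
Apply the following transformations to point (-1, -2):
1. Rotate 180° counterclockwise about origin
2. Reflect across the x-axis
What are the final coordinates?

Step 1: Rotate 180° → (1, 2)
Step 2: Reflect across x-axis → (1, -2)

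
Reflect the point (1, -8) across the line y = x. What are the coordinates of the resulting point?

Reflection across line y = x: (1, -8) → (-8, 1)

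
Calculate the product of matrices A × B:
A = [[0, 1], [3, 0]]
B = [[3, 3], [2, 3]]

Matrix multiplication:
C[0][0] = 0×3 + 1×2 = 2
C[0][1] = 0×3 + 1×3 = 3
C[1][0] = 3×3 + 0×2 = 9
C[1][1] = 3×3 + 0×3 = 9
Result: [[2, 3], [9, 9]]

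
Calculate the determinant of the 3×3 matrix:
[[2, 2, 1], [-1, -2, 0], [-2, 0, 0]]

Expansion along first row:
det = 2·det([[-2,0],[0,0]]) - 2·det([[-1,0],[-2,0]]) + 1·det([[-1,-2],[-2,0]])
    = 2·(-2·0 - 0·0) - 2·(-1·0 - 0·-2) + 1·(-1·0 - -2·-2)
    = 2·0 - 2·0 + 1·-4
    = 0 + 0 + -4 = -4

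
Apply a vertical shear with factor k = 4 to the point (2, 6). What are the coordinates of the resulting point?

Shear matrix for vertical shear with factor k = 4:
[[1, 0], [4, 1]]
Result: (2, 6) → (2, 14)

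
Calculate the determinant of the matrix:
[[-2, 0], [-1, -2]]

For a 2×2 matrix [[a, b], [c, d]], det = ad - bc
det = (-2)(-2) - (0)(-1) = 4 - 0 = 4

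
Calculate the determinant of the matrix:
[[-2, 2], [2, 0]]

For a 2×2 matrix [[a, b], [c, d]], det = ad - bc
det = (-2)(0) - (2)(2) = 0 - 4 = -4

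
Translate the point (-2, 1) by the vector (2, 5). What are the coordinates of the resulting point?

Translation by (2, 5) (homogeneous matrix [[1, 0, 2], [0, 1, 5], [0, 0, 1]]):
x' = -2 + 2 = 0
y' = 1 + 5 = 6
Result: (0, 6)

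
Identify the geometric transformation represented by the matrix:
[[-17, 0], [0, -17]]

This matrix represents: uniform scaling by factor -17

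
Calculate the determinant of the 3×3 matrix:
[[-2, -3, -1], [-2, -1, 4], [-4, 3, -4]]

Expansion along first row:
det = -2·det([[-1,4],[3,-4]]) - -3·det([[-2,4],[-4,-4]]) + -1·det([[-2,-1],[-4,3]])
    = -2·(-1·-4 - 4·3) - -3·(-2·-4 - 4·-4) + -1·(-2·3 - -1·-4)
    = -2·-8 - -3·24 + -1·-10
    = 16 + 72 + 10 = 98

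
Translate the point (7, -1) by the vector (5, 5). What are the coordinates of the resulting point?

Translation by (5, 5) (homogeneous matrix [[1, 0, 5], [0, 1, 5], [0, 0, 1]]):
x' = 7 + 5 = 12
y' = -1 + 5 = 4
Result: (12, 4)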